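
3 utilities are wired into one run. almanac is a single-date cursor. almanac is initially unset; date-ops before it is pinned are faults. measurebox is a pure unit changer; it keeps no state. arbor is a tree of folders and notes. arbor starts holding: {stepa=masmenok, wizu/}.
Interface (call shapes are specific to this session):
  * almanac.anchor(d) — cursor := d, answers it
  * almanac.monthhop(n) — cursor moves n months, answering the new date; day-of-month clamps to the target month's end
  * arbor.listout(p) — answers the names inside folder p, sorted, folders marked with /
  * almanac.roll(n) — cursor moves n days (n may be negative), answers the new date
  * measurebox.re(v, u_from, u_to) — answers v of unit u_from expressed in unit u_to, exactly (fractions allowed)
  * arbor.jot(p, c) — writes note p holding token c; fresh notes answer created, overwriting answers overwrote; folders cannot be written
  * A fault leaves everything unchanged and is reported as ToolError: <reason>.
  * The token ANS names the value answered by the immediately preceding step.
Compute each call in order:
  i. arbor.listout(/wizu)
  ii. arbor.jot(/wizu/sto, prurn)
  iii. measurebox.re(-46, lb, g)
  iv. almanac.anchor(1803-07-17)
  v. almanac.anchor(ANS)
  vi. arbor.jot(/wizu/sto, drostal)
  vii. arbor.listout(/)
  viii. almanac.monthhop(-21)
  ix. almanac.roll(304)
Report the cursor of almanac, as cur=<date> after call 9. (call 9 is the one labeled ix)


Answer: cur=1802-08-17

Derivation:
Do: arbor.listout[/wizu]
See: []
Do: arbor.jot[/wizu/sto; prurn]
See: created
Do: measurebox.re[-46; lb; g]
See: -1043262451/50000
Do: almanac.anchor[1803-07-17]
See: 1803-07-17
Do: almanac.anchor[ANS]
See: 1803-07-17
Do: arbor.jot[/wizu/sto; drostal]
See: overwrote
Do: arbor.listout[/]
See: [stepa, wizu/]
Do: almanac.monthhop[-21]
See: 1801-10-17
Do: almanac.roll[304]
See: 1802-08-17


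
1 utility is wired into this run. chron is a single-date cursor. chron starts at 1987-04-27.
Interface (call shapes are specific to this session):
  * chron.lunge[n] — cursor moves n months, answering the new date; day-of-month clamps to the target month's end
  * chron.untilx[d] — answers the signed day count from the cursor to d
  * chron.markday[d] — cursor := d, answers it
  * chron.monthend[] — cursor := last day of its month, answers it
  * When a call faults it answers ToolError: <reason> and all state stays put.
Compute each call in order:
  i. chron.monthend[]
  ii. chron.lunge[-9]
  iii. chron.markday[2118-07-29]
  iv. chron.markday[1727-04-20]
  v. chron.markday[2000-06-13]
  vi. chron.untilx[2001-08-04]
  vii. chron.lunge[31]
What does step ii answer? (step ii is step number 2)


-> monthend()
<- 1987-04-30
-> lunge(n=-9)
<- 1986-07-30
-> markday(d=2118-07-29)
<- 2118-07-29
-> markday(d=1727-04-20)
<- 1727-04-20
-> markday(d=2000-06-13)
<- 2000-06-13
-> untilx(d=2001-08-04)
<- 417
-> lunge(n=31)
<- 2003-01-13

Answer: 1986-07-30


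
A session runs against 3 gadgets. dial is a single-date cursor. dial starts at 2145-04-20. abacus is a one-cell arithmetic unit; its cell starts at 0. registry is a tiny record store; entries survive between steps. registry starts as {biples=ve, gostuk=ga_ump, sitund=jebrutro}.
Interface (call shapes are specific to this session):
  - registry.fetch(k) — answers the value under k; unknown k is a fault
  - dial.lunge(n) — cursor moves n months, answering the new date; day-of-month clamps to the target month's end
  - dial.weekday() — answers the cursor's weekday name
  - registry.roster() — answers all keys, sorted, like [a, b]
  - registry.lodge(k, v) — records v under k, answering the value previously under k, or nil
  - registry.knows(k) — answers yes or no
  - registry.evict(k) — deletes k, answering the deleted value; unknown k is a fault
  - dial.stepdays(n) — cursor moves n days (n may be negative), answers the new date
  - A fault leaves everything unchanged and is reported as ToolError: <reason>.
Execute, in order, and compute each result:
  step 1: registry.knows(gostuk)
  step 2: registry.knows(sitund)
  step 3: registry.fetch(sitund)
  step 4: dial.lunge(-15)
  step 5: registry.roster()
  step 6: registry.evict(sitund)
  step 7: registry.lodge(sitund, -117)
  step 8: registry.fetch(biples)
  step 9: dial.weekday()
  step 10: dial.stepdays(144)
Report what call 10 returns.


~$ registry.knows k=gostuk
:: yes
~$ registry.knows k=sitund
:: yes
~$ registry.fetch k=sitund
:: jebrutro
~$ dial.lunge n=-15
:: 2144-01-20
~$ registry.roster
:: [biples, gostuk, sitund]
~$ registry.evict k=sitund
:: jebrutro
~$ registry.lodge k=sitund v=-117
:: nil
~$ registry.fetch k=biples
:: ve
~$ dial.weekday
:: Monday
~$ dial.stepdays n=144
:: 2144-06-12

Answer: 2144-06-12


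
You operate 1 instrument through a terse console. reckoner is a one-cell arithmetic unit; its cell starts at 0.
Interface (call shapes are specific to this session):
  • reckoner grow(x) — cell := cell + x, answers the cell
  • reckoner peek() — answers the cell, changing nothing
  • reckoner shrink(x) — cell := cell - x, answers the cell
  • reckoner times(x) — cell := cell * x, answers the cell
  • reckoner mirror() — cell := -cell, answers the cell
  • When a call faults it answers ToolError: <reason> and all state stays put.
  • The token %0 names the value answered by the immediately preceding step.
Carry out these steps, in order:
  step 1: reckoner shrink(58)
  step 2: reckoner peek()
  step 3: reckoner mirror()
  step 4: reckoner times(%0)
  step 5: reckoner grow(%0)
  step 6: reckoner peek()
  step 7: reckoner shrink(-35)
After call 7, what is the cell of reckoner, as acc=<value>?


$ reckoner shrink x→58
  -58
$ reckoner peek
  -58
$ reckoner mirror
  58
$ reckoner times x→%0
  3364
$ reckoner grow x→%0
  6728
$ reckoner peek
  6728
$ reckoner shrink x→-35
  6763

Answer: acc=6763


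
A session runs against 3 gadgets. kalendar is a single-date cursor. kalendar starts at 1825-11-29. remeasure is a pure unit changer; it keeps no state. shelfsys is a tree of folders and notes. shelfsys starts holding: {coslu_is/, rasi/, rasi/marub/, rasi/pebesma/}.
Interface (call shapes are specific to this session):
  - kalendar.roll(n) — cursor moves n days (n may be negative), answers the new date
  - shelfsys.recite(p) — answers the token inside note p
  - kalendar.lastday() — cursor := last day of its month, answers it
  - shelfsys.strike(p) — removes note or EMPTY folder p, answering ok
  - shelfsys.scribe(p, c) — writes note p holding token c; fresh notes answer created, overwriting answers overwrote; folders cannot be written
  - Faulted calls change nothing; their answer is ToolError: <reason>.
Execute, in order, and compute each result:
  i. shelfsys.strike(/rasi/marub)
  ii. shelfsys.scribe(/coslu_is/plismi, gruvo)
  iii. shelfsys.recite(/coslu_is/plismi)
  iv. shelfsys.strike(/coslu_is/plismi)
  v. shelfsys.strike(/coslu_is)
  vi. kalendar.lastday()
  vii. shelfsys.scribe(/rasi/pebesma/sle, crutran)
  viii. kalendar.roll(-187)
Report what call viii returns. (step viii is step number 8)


>>> shelfsys.strike p='/rasi/marub'
  ok
>>> shelfsys.scribe p='/coslu_is/plismi' c='gruvo'
  created
>>> shelfsys.recite p='/coslu_is/plismi'
  gruvo
>>> shelfsys.strike p='/coslu_is/plismi'
  ok
>>> shelfsys.strike p='/coslu_is'
  ok
>>> kalendar.lastday
  1825-11-30
>>> shelfsys.scribe p='/rasi/pebesma/sle' c='crutran'
  created
>>> kalendar.roll n='-187'
  1825-05-27

Answer: 1825-05-27


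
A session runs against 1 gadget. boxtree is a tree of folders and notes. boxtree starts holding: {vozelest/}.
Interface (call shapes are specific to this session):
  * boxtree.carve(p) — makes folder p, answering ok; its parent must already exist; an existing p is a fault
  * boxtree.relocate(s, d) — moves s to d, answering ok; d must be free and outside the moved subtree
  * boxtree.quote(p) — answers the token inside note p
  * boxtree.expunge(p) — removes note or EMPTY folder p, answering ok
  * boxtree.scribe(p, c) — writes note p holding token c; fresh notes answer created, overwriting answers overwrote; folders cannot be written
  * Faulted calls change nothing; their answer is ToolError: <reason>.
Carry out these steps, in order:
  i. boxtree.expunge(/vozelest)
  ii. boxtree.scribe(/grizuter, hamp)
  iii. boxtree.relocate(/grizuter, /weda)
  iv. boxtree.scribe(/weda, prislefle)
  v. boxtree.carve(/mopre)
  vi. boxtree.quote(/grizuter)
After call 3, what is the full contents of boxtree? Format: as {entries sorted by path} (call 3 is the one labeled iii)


→ boxtree.expunge(p: /vozelest)
← ok
→ boxtree.scribe(p: /grizuter, c: hamp)
← created
→ boxtree.relocate(s: /grizuter, d: /weda)
← ok
→ boxtree.scribe(p: /weda, c: prislefle)
← overwrote
→ boxtree.carve(p: /mopre)
← ok
→ boxtree.quote(p: /grizuter)
← ToolError: not found

Answer: {weda=hamp}


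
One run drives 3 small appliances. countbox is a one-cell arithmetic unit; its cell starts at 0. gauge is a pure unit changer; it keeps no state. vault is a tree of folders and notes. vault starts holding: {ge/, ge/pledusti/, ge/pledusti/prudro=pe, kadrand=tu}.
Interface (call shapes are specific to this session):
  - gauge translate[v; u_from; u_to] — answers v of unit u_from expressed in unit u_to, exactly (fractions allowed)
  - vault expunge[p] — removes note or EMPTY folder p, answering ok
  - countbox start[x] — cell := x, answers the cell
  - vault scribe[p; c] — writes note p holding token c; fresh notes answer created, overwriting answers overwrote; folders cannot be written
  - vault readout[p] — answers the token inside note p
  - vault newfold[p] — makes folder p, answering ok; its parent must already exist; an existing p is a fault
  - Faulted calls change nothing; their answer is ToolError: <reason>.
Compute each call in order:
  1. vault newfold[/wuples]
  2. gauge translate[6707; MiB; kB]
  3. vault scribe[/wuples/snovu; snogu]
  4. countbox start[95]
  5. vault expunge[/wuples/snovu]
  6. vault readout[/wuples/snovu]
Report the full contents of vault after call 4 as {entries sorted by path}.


Answer: {ge/, ge/pledusti/, ge/pledusti/prudro=pe, kadrand=tu, wuples/, wuples/snovu=snogu}

Derivation:
;; 1. vault newfold(p→/wuples) : ok
;; 2. gauge translate(v→6707, u_from→MiB, u_to→kB) : 879099904/125
;; 3. vault scribe(p→/wuples/snovu, c→snogu) : created
;; 4. countbox start(x→95) : 95
;; 5. vault expunge(p→/wuples/snovu) : ok
;; 6. vault readout(p→/wuples/snovu) : ToolError: not found


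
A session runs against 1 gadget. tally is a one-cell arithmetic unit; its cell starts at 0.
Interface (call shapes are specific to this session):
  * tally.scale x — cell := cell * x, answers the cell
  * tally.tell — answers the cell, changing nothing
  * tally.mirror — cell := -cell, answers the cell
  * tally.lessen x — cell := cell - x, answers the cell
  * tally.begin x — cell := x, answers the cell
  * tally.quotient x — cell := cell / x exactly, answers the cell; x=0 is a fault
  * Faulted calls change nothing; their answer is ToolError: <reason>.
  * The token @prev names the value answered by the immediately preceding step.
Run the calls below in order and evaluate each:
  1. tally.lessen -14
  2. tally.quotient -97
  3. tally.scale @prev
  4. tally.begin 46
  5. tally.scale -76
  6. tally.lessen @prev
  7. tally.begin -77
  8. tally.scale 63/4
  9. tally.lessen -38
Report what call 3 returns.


Step: tally.lessen[x: -14]
Result: 14
Step: tally.quotient[x: -97]
Result: -14/97
Step: tally.scale[x: @prev]
Result: 196/9409
Step: tally.begin[x: 46]
Result: 46
Step: tally.scale[x: -76]
Result: -3496
Step: tally.lessen[x: @prev]
Result: 0
Step: tally.begin[x: -77]
Result: -77
Step: tally.scale[x: 63/4]
Result: -4851/4
Step: tally.lessen[x: -38]
Result: -4699/4

Answer: 196/9409


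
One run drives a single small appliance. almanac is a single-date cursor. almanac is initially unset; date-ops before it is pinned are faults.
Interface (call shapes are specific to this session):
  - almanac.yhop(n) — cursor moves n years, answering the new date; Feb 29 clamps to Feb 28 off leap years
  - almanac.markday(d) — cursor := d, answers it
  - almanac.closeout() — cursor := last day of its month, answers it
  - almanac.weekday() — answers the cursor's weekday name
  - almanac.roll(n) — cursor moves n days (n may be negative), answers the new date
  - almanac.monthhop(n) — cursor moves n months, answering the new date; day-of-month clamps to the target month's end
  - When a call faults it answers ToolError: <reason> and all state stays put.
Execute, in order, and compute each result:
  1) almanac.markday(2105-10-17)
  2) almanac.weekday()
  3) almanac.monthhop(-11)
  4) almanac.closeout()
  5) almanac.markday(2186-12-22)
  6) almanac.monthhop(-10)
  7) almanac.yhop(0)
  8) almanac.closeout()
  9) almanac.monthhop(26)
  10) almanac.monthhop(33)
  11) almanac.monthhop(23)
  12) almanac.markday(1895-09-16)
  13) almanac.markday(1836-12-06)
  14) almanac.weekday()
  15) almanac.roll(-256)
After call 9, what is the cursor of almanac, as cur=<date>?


Answer: cur=2188-04-28

Derivation:
~$ almanac.markday d→2105-10-17
:: 2105-10-17
~$ almanac.weekday
:: Saturday
~$ almanac.monthhop n→-11
:: 2104-11-17
~$ almanac.closeout
:: 2104-11-30
~$ almanac.markday d→2186-12-22
:: 2186-12-22
~$ almanac.monthhop n→-10
:: 2186-02-22
~$ almanac.yhop n→0
:: 2186-02-22
~$ almanac.closeout
:: 2186-02-28
~$ almanac.monthhop n→26
:: 2188-04-28
~$ almanac.monthhop n→33
:: 2191-01-28
~$ almanac.monthhop n→23
:: 2192-12-28
~$ almanac.markday d→1895-09-16
:: 1895-09-16
~$ almanac.markday d→1836-12-06
:: 1836-12-06
~$ almanac.weekday
:: Tuesday
~$ almanac.roll n→-256
:: 1836-03-25


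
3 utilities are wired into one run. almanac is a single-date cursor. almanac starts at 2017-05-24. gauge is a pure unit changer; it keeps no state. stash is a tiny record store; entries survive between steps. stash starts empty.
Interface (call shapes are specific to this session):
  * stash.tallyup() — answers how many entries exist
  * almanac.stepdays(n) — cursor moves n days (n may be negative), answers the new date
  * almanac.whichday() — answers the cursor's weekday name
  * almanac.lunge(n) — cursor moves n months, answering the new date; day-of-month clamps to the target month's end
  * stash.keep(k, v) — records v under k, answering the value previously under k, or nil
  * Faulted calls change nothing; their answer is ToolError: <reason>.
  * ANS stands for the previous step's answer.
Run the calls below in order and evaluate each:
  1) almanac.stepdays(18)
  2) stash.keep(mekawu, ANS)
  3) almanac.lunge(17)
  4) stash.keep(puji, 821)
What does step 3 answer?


Answer: 2018-11-11

Derivation:
// almanac.stepdays(n='18') ~> 2017-06-11
// stash.keep(k='mekawu', v='ANS') ~> nil
// almanac.lunge(n='17') ~> 2018-11-11
// stash.keep(k='puji', v='821') ~> nil


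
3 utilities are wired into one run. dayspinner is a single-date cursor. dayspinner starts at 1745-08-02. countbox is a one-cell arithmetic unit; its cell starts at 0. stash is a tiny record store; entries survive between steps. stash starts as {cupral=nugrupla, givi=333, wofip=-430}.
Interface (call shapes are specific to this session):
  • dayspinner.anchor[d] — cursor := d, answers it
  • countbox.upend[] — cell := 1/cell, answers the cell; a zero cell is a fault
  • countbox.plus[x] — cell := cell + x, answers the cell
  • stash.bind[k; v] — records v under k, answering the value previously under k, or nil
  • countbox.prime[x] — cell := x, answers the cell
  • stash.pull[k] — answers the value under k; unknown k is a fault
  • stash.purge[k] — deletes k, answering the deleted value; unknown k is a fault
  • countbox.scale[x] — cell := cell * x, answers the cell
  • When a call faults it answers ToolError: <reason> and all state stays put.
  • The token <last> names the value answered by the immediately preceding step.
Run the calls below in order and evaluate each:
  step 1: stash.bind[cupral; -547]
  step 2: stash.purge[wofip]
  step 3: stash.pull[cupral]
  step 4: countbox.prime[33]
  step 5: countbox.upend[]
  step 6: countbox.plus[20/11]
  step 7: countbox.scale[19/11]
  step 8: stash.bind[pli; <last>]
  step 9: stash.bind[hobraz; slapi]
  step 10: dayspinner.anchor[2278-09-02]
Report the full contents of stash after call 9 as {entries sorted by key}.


>> stash.bind(k: cupral, v: -547)
<< nugrupla
>> stash.purge(k: wofip)
<< -430
>> stash.pull(k: cupral)
<< -547
>> countbox.prime(x: 33)
<< 33
>> countbox.upend()
<< 1/33
>> countbox.plus(x: 20/11)
<< 61/33
>> countbox.scale(x: 19/11)
<< 1159/363
>> stash.bind(k: pli, v: <last>)
<< nil
>> stash.bind(k: hobraz, v: slapi)
<< nil
>> dayspinner.anchor(d: 2278-09-02)
<< 2278-09-02

Answer: {cupral=-547, givi=333, hobraz=slapi, pli=1159/363}


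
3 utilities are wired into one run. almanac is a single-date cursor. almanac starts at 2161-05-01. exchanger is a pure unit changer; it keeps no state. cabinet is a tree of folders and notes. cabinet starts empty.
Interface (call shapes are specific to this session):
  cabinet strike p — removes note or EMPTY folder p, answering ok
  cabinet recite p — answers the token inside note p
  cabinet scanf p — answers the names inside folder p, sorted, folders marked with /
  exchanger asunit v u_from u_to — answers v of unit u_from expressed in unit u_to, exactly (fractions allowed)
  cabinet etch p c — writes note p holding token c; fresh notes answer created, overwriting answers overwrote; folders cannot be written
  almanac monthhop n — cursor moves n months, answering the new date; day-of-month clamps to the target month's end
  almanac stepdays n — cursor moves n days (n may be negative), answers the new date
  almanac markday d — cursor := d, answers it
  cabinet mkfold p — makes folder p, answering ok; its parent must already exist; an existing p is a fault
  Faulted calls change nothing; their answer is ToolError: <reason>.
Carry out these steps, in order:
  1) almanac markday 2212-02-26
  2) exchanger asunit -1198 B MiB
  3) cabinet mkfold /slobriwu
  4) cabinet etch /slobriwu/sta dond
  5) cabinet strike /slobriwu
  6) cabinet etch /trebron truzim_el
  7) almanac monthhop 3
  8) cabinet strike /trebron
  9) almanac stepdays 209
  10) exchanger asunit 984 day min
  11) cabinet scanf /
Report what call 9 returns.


-- 1. almanac markday(d='2212-02-26') -> 2212-02-26
-- 2. exchanger asunit(v='-1198', u_from='B', u_to='MiB') -> -599/524288
-- 3. cabinet mkfold(p='/slobriwu') -> ok
-- 4. cabinet etch(p='/slobriwu/sta', c='dond') -> created
-- 5. cabinet strike(p='/slobriwu') -> ToolError: not empty
-- 6. cabinet etch(p='/trebron', c='truzim_el') -> created
-- 7. almanac monthhop(n='3') -> 2212-05-26
-- 8. cabinet strike(p='/trebron') -> ok
-- 9. almanac stepdays(n='209') -> 2212-12-21
-- 10. exchanger asunit(v='984', u_from='day', u_to='min') -> 1416960
-- 11. cabinet scanf(p='/') -> [slobriwu/]

Answer: 2212-12-21


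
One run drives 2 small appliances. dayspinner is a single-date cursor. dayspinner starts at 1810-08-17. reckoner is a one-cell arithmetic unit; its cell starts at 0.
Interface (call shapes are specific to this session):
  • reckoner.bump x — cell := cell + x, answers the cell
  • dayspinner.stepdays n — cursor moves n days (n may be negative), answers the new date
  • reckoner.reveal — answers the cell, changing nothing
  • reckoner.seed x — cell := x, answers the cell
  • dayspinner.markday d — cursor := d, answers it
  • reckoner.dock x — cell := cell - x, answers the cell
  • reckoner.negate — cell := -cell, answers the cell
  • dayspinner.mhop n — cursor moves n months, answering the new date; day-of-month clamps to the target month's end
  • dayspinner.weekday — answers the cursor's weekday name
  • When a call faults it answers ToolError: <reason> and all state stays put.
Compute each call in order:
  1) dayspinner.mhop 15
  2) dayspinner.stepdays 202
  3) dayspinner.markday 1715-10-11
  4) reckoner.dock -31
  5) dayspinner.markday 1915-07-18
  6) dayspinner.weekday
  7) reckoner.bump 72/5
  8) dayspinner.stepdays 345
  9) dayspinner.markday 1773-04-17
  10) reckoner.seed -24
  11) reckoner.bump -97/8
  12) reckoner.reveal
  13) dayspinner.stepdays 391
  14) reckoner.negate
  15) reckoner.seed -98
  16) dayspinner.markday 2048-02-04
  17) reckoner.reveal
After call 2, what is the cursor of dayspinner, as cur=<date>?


·→ mhop(n→15)
·← 1811-11-17
·→ stepdays(n→202)
·← 1812-06-06
·→ markday(d→1715-10-11)
·← 1715-10-11
·→ dock(x→-31)
·← 31
·→ markday(d→1915-07-18)
·← 1915-07-18
·→ weekday()
·← Sunday
·→ bump(x→72/5)
·← 227/5
·→ stepdays(n→345)
·← 1916-06-27
·→ markday(d→1773-04-17)
·← 1773-04-17
·→ seed(x→-24)
·← -24
·→ bump(x→-97/8)
·← -289/8
·→ reveal()
·← -289/8
·→ stepdays(n→391)
·← 1774-05-13
·→ negate()
·← 289/8
·→ seed(x→-98)
·← -98
·→ markday(d→2048-02-04)
·← 2048-02-04
·→ reveal()
·← -98

Answer: cur=1812-06-06


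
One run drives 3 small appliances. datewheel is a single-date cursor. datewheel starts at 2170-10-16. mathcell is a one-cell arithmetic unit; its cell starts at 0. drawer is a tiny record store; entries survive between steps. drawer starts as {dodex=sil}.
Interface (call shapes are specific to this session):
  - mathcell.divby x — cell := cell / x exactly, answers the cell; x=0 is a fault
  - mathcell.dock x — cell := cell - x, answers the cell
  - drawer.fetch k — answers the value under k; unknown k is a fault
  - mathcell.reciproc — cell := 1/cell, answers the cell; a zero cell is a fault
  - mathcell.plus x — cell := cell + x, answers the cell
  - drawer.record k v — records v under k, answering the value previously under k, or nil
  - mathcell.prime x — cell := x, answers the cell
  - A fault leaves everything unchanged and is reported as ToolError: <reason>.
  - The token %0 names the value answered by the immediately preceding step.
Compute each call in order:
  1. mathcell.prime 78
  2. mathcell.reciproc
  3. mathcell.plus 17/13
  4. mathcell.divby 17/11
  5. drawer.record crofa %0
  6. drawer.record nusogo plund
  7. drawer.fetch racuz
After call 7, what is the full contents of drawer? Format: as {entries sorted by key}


Do: mathcell.prime[x→78]
See: 78
Do: mathcell.reciproc[]
See: 1/78
Do: mathcell.plus[x→17/13]
See: 103/78
Do: mathcell.divby[x→17/11]
See: 1133/1326
Do: drawer.record[k→crofa; v→%0]
See: nil
Do: drawer.record[k→nusogo; v→plund]
See: nil
Do: drawer.fetch[k→racuz]
See: ToolError: no such key racuz

Answer: {crofa=1133/1326, dodex=sil, nusogo=plund}


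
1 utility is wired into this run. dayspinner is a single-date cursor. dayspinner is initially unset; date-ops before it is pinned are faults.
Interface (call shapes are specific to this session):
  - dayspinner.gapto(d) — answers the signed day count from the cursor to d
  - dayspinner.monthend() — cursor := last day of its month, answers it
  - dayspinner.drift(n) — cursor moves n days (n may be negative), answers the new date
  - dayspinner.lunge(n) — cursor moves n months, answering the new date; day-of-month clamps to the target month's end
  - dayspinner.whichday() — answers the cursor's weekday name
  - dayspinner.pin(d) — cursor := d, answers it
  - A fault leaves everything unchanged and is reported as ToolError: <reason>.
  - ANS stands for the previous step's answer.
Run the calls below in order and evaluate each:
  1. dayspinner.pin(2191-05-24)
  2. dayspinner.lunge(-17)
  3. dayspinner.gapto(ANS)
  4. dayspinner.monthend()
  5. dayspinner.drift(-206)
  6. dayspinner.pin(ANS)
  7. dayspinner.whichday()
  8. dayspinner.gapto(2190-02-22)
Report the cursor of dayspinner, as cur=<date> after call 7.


# 1. dayspinner.pin(2191-05-24) == 2191-05-24
# 2. dayspinner.lunge(-17) == 2189-12-24
# 3. dayspinner.gapto(ANS) == 0
# 4. dayspinner.monthend() == 2189-12-31
# 5. dayspinner.drift(-206) == 2189-06-08
# 6. dayspinner.pin(ANS) == 2189-06-08
# 7. dayspinner.whichday() == Monday
# 8. dayspinner.gapto(2190-02-22) == 259

Answer: cur=2189-06-08


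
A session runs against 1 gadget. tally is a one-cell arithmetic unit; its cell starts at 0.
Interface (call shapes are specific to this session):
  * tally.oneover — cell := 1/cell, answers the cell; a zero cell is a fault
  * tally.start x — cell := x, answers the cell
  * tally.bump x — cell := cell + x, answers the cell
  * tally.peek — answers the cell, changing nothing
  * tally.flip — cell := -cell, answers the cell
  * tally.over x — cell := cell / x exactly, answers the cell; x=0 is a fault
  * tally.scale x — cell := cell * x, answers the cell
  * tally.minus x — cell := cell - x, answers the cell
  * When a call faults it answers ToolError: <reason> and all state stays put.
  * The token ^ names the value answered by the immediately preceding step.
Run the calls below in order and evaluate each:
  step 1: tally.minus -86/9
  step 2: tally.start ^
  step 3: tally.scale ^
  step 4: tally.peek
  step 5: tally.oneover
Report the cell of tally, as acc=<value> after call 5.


-> minus(x='-86/9')
<- 86/9
-> start(x='^')
<- 86/9
-> scale(x='^')
<- 7396/81
-> peek()
<- 7396/81
-> oneover()
<- 81/7396

Answer: acc=81/7396


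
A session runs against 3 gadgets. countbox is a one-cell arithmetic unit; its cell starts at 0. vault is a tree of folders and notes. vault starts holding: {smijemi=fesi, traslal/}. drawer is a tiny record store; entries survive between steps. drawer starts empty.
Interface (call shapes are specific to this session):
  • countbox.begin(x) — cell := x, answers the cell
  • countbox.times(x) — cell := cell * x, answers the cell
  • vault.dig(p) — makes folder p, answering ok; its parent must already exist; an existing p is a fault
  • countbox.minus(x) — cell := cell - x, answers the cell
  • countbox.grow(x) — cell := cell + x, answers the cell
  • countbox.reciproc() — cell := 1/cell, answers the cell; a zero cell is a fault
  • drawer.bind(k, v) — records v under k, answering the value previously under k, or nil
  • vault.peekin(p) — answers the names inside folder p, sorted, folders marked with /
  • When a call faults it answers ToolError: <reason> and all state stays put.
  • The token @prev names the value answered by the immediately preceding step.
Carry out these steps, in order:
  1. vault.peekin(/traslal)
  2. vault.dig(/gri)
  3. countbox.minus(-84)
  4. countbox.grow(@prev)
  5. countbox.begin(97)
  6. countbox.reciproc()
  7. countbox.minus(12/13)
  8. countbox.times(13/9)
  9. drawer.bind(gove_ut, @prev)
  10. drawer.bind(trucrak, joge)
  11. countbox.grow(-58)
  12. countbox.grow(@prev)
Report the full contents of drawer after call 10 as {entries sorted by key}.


Answer: {gove_ut=-1151/873, trucrak=joge}

Derivation:
;; vault.peekin(p: /traslal) ~> []
;; vault.dig(p: /gri) ~> ok
;; countbox.minus(x: -84) ~> 84
;; countbox.grow(x: @prev) ~> 168
;; countbox.begin(x: 97) ~> 97
;; countbox.reciproc() ~> 1/97
;; countbox.minus(x: 12/13) ~> -1151/1261
;; countbox.times(x: 13/9) ~> -1151/873
;; drawer.bind(k: gove_ut, v: @prev) ~> nil
;; drawer.bind(k: trucrak, v: joge) ~> nil
;; countbox.grow(x: -58) ~> -51785/873
;; countbox.grow(x: @prev) ~> -103570/873


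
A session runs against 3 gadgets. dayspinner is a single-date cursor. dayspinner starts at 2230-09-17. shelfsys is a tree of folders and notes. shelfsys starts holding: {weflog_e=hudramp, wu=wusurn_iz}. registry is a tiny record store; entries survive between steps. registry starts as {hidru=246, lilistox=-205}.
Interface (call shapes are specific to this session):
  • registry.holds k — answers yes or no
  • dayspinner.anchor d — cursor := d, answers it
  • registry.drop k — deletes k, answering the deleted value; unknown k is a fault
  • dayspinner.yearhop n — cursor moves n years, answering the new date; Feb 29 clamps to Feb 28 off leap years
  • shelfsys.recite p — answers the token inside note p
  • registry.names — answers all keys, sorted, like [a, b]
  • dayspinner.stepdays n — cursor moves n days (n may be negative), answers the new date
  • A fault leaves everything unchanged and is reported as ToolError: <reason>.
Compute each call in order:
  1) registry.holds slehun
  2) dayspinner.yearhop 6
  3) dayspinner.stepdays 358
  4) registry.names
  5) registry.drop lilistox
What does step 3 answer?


Step: holds[k→slehun]
Result: no
Step: yearhop[n→6]
Result: 2236-09-17
Step: stepdays[n→358]
Result: 2237-09-10
Step: names[]
Result: [hidru, lilistox]
Step: drop[k→lilistox]
Result: -205

Answer: 2237-09-10


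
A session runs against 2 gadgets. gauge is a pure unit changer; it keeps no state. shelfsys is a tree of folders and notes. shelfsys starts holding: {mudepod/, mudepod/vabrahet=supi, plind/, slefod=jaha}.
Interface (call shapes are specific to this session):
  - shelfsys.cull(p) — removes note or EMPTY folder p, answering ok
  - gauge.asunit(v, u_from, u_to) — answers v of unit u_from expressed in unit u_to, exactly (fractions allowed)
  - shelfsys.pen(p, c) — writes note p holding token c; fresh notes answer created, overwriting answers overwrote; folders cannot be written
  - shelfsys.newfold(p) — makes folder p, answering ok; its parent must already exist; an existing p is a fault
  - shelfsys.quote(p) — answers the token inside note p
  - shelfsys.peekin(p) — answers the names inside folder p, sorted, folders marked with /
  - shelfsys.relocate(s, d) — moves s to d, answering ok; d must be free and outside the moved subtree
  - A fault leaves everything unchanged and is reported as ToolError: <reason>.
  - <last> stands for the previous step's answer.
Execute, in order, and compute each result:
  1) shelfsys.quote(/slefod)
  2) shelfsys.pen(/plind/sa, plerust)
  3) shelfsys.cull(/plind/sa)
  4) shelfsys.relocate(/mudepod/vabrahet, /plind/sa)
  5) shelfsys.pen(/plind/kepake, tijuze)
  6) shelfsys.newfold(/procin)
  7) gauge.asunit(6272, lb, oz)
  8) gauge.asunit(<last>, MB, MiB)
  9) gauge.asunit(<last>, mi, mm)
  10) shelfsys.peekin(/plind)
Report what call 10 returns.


Answer: [kepake, sa]

Derivation:
→ quote(p='/slefod')
← jaha
→ pen(p='/plind/sa', c='plerust')
← created
→ cull(p='/plind/sa')
← ok
→ relocate(s='/mudepod/vabrahet', d='/plind/sa')
← ok
→ pen(p='/plind/kepake', c='tijuze')
← created
→ newfold(p='/procin')
← ok
→ asunit(v='6272', u_from='lb', u_to='oz')
← 100352
→ asunit(v='<last>', u_from='MB', u_to='MiB')
← 765625/8
→ asunit(v='<last>', u_from='mi', u_to='mm')
← 154019250000
→ peekin(p='/plind')
← [kepake, sa]


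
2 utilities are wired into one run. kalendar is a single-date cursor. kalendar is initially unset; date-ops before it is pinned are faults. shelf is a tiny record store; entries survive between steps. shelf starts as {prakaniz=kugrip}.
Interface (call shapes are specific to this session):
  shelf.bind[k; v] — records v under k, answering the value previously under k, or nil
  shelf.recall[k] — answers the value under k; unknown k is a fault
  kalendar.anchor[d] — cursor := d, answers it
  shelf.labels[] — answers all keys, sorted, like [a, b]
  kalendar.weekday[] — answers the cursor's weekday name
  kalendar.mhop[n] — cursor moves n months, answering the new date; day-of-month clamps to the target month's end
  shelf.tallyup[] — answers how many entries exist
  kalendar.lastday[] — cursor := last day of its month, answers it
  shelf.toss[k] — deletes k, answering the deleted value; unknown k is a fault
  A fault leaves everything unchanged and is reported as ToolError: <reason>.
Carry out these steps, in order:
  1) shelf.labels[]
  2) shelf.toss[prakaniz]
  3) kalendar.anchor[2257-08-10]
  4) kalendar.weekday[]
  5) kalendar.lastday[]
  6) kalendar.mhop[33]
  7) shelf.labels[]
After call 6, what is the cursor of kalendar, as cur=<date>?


Answer: cur=2260-05-31

Derivation:
Then labels(), and observe [prakaniz].
I run toss on prakaniz: kugrip.
I try anchor on 2257-08-10, and observe 2257-08-10.
Next I call weekday(), and see Monday.
I run lastday, and get 2257-08-31.
I call mhop on 33, and see 2260-05-31.
Next I call labels(), and see [].


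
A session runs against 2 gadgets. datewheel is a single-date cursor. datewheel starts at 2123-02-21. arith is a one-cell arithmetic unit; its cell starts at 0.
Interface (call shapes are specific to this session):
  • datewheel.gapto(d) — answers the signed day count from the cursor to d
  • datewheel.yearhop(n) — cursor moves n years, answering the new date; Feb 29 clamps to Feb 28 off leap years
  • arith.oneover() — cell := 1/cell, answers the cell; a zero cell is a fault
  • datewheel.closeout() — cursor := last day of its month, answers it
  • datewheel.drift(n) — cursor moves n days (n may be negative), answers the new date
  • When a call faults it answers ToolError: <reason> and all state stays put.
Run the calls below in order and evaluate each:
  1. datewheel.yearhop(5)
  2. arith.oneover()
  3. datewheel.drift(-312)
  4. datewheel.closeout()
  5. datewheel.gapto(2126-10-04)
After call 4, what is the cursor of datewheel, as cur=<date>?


Do: datewheel.yearhop[n: 5]
See: 2128-02-21
Do: arith.oneover[]
See: ToolError: reciprocal of zero
Do: datewheel.drift[n: -312]
See: 2127-04-15
Do: datewheel.closeout[]
See: 2127-04-30
Do: datewheel.gapto[d: 2126-10-04]
See: -208

Answer: cur=2127-04-30


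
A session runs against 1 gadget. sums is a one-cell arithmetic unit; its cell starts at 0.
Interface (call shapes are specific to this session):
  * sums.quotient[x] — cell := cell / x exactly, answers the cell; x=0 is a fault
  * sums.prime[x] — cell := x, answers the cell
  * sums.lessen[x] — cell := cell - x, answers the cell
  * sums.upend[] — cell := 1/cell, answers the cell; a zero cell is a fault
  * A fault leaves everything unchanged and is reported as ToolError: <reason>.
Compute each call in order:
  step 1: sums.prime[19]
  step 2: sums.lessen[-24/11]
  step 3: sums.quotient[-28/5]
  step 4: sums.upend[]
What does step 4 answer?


$ sums.prime x='19'
  19
$ sums.lessen x='-24/11'
  233/11
$ sums.quotient x='-28/5'
  -1165/308
$ sums.upend
  -308/1165

Answer: -308/1165


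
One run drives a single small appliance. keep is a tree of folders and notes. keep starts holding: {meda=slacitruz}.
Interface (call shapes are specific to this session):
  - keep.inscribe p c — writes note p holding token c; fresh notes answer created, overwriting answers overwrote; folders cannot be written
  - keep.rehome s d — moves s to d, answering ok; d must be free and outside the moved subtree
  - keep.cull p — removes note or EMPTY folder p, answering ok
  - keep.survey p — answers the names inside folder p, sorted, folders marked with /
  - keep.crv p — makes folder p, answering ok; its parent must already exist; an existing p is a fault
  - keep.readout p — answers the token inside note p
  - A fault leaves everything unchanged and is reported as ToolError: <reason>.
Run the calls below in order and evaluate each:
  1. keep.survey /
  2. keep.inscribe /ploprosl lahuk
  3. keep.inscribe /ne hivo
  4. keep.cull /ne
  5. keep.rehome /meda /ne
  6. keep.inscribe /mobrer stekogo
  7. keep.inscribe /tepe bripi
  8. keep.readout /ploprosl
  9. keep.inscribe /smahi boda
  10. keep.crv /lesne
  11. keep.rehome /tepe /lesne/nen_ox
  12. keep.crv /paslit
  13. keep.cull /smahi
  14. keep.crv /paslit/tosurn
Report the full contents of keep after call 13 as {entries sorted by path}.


Answer: {lesne/, lesne/nen_ox=bripi, mobrer=stekogo, ne=slacitruz, paslit/, ploprosl=lahuk}

Derivation:
·→ keep.survey(p='/')
·← [meda]
·→ keep.inscribe(p='/ploprosl', c='lahuk')
·← created
·→ keep.inscribe(p='/ne', c='hivo')
·← created
·→ keep.cull(p='/ne')
·← ok
·→ keep.rehome(s='/meda', d='/ne')
·← ok
·→ keep.inscribe(p='/mobrer', c='stekogo')
·← created
·→ keep.inscribe(p='/tepe', c='bripi')
·← created
·→ keep.readout(p='/ploprosl')
·← lahuk
·→ keep.inscribe(p='/smahi', c='boda')
·← created
·→ keep.crv(p='/lesne')
·← ok
·→ keep.rehome(s='/tepe', d='/lesne/nen_ox')
·← ok
·→ keep.crv(p='/paslit')
·← ok
·→ keep.cull(p='/smahi')
·← ok
·→ keep.crv(p='/paslit/tosurn')
·← ok


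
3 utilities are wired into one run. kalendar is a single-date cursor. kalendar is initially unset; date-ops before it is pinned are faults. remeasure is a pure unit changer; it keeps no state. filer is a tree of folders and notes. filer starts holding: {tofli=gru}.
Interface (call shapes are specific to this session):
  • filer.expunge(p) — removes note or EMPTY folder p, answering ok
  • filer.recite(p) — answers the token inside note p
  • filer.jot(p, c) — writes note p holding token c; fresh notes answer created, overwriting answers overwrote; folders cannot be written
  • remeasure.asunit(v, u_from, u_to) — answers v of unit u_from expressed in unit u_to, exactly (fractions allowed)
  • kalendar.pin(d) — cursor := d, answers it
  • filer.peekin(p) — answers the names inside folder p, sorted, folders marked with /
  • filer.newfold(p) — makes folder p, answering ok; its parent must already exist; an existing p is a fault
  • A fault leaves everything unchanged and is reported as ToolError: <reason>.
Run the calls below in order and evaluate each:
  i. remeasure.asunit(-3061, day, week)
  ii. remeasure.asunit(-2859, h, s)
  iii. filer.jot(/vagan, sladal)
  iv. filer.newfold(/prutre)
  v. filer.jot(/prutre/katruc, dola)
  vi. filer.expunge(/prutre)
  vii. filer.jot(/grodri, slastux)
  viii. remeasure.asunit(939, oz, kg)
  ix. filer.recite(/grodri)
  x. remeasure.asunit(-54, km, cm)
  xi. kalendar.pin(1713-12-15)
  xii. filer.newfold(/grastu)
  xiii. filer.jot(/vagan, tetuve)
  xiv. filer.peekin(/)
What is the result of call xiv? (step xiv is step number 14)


~$ remeasure.asunit v→-3061 u_from→day u_to→week
[out] -3061/7
~$ remeasure.asunit v→-2859 u_from→h u_to→s
[out] -10292400
~$ filer.jot p→/vagan c→sladal
[out] created
~$ filer.newfold p→/prutre
[out] ok
~$ filer.jot p→/prutre/katruc c→dola
[out] created
~$ filer.expunge p→/prutre
[out] ToolError: not empty
~$ filer.jot p→/grodri c→slastux
[out] created
~$ remeasure.asunit v→939 u_from→oz u_to→kg
[out] 42592323543/1600000000
~$ filer.recite p→/grodri
[out] slastux
~$ remeasure.asunit v→-54 u_from→km u_to→cm
[out] -5400000
~$ kalendar.pin d→1713-12-15
[out] 1713-12-15
~$ filer.newfold p→/grastu
[out] ok
~$ filer.jot p→/vagan c→tetuve
[out] overwrote
~$ filer.peekin p→/
[out] [grastu/, grodri, prutre/, tofli, vagan]

Answer: [grastu/, grodri, prutre/, tofli, vagan]


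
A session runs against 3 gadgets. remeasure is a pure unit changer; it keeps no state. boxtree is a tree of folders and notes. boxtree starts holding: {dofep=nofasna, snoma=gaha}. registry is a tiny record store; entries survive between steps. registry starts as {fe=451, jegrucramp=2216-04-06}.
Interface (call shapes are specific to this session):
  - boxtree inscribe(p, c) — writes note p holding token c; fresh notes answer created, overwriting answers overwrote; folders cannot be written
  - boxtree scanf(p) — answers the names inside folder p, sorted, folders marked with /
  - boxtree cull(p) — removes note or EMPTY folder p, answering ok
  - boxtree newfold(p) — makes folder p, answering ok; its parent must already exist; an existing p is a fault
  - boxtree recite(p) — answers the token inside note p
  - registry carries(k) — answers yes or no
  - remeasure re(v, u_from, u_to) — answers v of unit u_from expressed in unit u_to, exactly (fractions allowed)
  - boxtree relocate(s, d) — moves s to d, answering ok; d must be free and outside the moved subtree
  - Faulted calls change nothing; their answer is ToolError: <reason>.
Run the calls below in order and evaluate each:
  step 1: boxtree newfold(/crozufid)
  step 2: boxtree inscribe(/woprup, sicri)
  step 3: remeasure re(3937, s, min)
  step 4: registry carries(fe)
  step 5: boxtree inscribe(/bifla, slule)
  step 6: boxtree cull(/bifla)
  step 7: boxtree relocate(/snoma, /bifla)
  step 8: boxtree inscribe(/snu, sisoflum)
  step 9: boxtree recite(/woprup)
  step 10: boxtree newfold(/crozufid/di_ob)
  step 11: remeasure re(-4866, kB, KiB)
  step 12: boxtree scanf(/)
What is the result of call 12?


Step: boxtree newfold[p: /crozufid]
Result: ok
Step: boxtree inscribe[p: /woprup; c: sicri]
Result: created
Step: remeasure re[v: 3937; u_from: s; u_to: min]
Result: 3937/60
Step: registry carries[k: fe]
Result: yes
Step: boxtree inscribe[p: /bifla; c: slule]
Result: created
Step: boxtree cull[p: /bifla]
Result: ok
Step: boxtree relocate[s: /snoma; d: /bifla]
Result: ok
Step: boxtree inscribe[p: /snu; c: sisoflum]
Result: created
Step: boxtree recite[p: /woprup]
Result: sicri
Step: boxtree newfold[p: /crozufid/di_ob]
Result: ok
Step: remeasure re[v: -4866; u_from: kB; u_to: KiB]
Result: -304125/64
Step: boxtree scanf[p: /]
Result: [bifla, crozufid/, dofep, snu, woprup]

Answer: [bifla, crozufid/, dofep, snu, woprup]
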